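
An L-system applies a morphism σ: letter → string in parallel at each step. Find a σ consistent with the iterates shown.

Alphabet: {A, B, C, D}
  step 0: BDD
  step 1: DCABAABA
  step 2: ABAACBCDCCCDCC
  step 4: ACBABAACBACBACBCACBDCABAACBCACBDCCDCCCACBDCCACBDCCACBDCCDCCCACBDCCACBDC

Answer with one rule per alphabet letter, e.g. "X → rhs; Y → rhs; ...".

  step 1 ⇒ step 2: DCABAABA ⇒ ABA·ACB·C·DC·C·C·DC·C
    A ↦ C
    B ↦ DC
    C ↦ ACB
    D ↦ ABA

A->C, B->DC, C->ACB, D->ABA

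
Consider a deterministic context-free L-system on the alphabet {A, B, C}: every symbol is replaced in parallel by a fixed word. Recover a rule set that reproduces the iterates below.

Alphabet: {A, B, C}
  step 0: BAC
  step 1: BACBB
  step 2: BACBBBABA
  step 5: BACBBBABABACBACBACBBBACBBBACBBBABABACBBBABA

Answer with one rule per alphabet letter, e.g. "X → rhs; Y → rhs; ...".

A->C, B->BA, C->BB

  step 1 ⇒ step 2: BACBB ⇒ BA·C·BB·BA·BA
    A ↦ C
    B ↦ BA
    C ↦ BB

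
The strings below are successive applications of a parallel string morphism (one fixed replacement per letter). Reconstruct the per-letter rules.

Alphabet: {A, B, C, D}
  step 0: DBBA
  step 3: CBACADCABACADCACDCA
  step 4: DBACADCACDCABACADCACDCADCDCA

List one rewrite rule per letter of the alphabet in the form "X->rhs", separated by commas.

  step 3 ⇒ step 4: CBACADCABACADCACDCA ⇒ D·BA·CA·D·CA·C·D·CA·BA·CA·D·CA·C·D·CA·D·C·D·CA
    A ↦ CA
    B ↦ BA
    C ↦ D
    D ↦ C

A->CA, B->BA, C->D, D->C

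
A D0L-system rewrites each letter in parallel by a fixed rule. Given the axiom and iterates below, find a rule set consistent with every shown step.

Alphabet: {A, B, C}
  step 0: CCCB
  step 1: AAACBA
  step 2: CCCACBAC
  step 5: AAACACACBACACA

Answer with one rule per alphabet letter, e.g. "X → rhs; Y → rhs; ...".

  step 1 ⇒ step 2: AAACBA ⇒ C·C·C·A·CBA·C
    A ↦ C
    B ↦ CBA
    C ↦ A

A->C, B->CBA, C->A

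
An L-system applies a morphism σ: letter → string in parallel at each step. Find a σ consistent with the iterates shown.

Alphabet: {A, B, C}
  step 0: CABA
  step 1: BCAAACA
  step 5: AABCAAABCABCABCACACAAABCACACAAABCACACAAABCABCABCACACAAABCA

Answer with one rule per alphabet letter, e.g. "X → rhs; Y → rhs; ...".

A->CA, B->AA, C->B

  step 0 ⇒ step 1: CABA ⇒ B·CA·AA·CA
    A ↦ CA
    B ↦ AA
    C ↦ B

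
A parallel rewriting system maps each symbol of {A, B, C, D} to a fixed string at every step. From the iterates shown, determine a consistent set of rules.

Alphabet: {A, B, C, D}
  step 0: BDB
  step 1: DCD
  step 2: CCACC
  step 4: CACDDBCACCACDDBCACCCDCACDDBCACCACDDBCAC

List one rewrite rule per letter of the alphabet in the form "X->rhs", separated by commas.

  step 1 ⇒ step 2: DCD ⇒ C·CAC·C
    C ↦ CAC
    D ↦ C
    A ↦ DDB  (constrained at step 2)
  step 0 ⇒ step 1: BDB ⇒ D·C·D
    B ↦ D

A->DDB, B->D, C->CAC, D->C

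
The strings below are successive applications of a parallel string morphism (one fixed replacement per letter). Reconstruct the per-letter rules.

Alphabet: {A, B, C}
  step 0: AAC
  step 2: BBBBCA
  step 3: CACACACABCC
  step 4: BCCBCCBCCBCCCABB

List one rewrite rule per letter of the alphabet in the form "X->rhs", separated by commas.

  step 3 ⇒ step 4: CACACACABCC ⇒ B·CC·B·CC·B·CC·B·CC·CA·B·B
    A ↦ CC
    B ↦ CA
    C ↦ B

A->CC, B->CA, C->B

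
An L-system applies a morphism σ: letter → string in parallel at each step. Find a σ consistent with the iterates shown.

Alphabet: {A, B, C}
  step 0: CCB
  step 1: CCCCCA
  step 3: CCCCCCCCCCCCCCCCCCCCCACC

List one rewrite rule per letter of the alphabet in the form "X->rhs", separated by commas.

  step 0 ⇒ step 1: CCB ⇒ CC·CC·CA
    B ↦ CA
    C ↦ CC
    A ↦ BC  (constrained at step 1)

A->BC, B->CA, C->CC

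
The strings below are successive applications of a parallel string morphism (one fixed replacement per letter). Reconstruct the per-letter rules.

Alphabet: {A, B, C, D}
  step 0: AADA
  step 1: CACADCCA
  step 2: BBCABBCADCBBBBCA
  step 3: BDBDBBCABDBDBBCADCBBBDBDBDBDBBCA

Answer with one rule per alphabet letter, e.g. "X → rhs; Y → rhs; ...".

A->CA, B->BD, C->BB, D->DC

  step 2 ⇒ step 3: BBCABBCADCBBBBCA ⇒ BD·BD·BB·CA·BD·BD·BB·CA·DC·BB·BD·BD·BD·BD·BB·CA
    A ↦ CA
    B ↦ BD
    C ↦ BB
    D ↦ DC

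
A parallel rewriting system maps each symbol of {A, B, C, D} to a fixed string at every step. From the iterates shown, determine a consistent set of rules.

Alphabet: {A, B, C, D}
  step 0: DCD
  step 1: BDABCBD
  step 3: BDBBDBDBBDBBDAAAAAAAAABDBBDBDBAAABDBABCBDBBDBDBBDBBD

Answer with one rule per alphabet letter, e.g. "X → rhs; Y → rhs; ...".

A->AAA, B->BDB, C->ABC, D->BD

  step 0 ⇒ step 1: DCD ⇒ BD·ABC·BD
    C ↦ ABC
    D ↦ BD
    A ↦ AAA  (constrained at step 1)
    B ↦ BDB  (constrained at step 1)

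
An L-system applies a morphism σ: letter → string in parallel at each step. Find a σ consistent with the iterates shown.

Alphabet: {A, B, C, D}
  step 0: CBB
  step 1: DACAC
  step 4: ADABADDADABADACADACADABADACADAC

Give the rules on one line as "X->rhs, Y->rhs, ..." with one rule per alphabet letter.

  step 0 ⇒ step 1: CBB ⇒ D·AC·AC
    B ↦ AC
    C ↦ D
    A ↦ AD  (constrained at step 1)
    D ↦ AB  (constrained at step 1)

A->AD, B->AC, C->D, D->AB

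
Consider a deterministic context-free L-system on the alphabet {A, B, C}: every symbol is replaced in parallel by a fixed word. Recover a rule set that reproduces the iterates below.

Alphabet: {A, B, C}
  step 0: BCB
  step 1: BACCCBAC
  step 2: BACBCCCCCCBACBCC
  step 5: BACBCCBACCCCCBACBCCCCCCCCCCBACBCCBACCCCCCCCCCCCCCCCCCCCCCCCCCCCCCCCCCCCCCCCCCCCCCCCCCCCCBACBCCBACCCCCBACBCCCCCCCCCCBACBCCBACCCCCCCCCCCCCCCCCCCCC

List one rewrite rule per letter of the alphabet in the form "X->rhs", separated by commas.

  step 1 ⇒ step 2: BACCCBAC ⇒ BAC·B·CC·CC·CC·BAC·B·CC
    A ↦ B
    B ↦ BAC
    C ↦ CC

A->B, B->BAC, C->CC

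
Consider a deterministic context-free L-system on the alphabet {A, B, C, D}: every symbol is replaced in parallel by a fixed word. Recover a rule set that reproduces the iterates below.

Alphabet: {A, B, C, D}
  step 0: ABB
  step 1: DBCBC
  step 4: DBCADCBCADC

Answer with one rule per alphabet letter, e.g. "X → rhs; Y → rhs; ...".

A->D, B->BC, C->A, D->C

  step 0 ⇒ step 1: ABB ⇒ D·BC·BC
    A ↦ D
    B ↦ BC
    C ↦ A  (constrained at step 1)
    D ↦ C  (constrained at step 1)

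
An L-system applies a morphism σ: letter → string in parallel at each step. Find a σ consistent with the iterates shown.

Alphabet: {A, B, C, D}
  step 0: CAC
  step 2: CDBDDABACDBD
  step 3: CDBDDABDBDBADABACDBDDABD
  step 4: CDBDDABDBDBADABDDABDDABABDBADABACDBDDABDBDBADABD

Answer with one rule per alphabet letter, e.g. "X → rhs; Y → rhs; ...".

A->BA, B->DA, C->CD, D->BD

  step 3 ⇒ step 4: CDBDDABDBDBADABACDBDDABD ⇒ CD·BD·DA·BD·BD·BA·DA·BD·DA·BD·DA·BA·BD·BA·DA·BA·CD·BD·DA·BD·BD·BA·DA·BD
    A ↦ BA
    B ↦ DA
    C ↦ CD
    D ↦ BD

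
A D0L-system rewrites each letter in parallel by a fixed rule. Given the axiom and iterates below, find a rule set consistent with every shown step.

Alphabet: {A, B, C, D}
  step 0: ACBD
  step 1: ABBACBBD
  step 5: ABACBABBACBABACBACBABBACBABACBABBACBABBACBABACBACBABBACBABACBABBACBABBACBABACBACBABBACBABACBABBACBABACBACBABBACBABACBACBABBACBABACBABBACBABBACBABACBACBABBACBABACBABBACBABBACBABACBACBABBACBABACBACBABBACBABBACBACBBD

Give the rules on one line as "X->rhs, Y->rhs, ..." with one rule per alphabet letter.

A->AB, B->ACB, C->B, D->BD

  step 0 ⇒ step 1: ACBD ⇒ AB·B·ACB·BD
    A ↦ AB
    B ↦ ACB
    C ↦ B
    D ↦ BD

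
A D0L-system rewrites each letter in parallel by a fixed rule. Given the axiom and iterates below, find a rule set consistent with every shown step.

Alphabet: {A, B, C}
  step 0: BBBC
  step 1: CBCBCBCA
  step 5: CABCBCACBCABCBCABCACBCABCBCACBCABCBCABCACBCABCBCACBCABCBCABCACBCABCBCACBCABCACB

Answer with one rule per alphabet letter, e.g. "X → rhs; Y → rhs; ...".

A->B, B->CB, C->CA

  step 0 ⇒ step 1: BBBC ⇒ CB·CB·CB·CA
    B ↦ CB
    C ↦ CA
    A ↦ B  (constrained at step 1)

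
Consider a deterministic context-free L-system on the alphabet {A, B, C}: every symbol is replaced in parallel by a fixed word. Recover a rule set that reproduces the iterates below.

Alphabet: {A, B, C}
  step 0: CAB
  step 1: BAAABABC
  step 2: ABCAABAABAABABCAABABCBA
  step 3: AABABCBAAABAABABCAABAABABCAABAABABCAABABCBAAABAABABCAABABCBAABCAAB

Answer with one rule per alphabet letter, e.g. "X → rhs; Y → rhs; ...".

  step 2 ⇒ step 3: ABCAABAABAABABCAABABCBA ⇒ AAB·ABC·BA·AAB·AAB·ABC·AAB·AAB·ABC·AAB·AAB·ABC·AAB·ABC·BA·AAB·AAB·ABC·AAB·ABC·BA·ABC·AAB
    A ↦ AAB
    B ↦ ABC
    C ↦ BA

A->AAB, B->ABC, C->BA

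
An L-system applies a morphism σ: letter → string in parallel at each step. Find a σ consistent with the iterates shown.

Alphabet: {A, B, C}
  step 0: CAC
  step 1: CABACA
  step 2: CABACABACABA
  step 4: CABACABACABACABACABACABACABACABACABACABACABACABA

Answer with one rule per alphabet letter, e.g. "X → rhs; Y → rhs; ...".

  step 1 ⇒ step 2: CABACA ⇒ CA·BA·CA·BA·CA·BA
    A ↦ BA
    B ↦ CA
    C ↦ CA

A->BA, B->CA, C->CA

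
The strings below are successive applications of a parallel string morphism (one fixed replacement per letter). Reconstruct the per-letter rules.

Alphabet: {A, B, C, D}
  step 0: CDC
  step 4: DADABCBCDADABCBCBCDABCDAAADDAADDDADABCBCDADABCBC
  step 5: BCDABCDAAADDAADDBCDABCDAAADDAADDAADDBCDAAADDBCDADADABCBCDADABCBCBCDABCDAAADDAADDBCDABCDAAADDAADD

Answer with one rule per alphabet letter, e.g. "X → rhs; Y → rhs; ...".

A->DA, B->AA, C->DD, D->BC

  step 4 ⇒ step 5: DADABCBCDADABCBCBCDABCDAAADDAADDDADABCBCDADABCBC ⇒ BC·DA·BC·DA·AA·DD·AA·DD·BC·DA·BC·DA·AA·DD·AA·DD·AA·DD·BC·DA·AA·DD·BC·DA·DA·DA·BC·BC·DA·DA·BC·BC·BC·DA·BC·DA·AA·DD·AA·DD·BC·DA·BC·DA·AA·DD·AA·DD
    A ↦ DA
    B ↦ AA
    C ↦ DD
    D ↦ BC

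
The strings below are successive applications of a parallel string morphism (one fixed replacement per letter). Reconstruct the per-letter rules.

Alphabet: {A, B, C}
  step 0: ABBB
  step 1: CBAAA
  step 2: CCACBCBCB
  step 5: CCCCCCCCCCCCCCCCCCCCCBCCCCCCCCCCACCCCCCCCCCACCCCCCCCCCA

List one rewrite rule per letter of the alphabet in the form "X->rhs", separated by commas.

A->CB, B->A, C->CC

  step 1 ⇒ step 2: CBAAA ⇒ CC·A·CB·CB·CB
    A ↦ CB
    B ↦ A
    C ↦ CC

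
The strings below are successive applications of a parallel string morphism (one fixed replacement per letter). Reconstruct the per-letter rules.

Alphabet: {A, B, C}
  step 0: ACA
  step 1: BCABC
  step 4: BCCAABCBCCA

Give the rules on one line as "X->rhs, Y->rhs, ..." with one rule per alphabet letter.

A->BC, B->C, C->A

  step 0 ⇒ step 1: ACA ⇒ BC·A·BC
    A ↦ BC
    C ↦ A
    B ↦ C  (constrained at step 1)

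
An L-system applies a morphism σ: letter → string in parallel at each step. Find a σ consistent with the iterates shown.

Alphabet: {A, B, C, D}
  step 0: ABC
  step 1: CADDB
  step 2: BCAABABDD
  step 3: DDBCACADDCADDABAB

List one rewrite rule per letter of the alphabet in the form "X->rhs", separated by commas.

A->CA, B->DD, C->B, D->AB

  step 2 ⇒ step 3: BCAABABDD ⇒ DD·B·CA·CA·DD·CA·DD·AB·AB
    A ↦ CA
    B ↦ DD
    C ↦ B
    D ↦ AB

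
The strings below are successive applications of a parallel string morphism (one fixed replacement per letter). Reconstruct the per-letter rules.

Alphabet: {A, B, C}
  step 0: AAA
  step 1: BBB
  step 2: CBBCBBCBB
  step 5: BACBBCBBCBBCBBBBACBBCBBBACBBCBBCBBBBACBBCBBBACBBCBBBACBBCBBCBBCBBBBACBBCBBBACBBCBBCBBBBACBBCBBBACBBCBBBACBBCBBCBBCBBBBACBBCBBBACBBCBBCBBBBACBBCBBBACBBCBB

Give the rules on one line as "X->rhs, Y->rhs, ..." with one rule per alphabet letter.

  step 1 ⇒ step 2: BBB ⇒ CBB·CBB·CBB
    B ↦ CBB
  step 0 ⇒ step 1: AAA ⇒ B·B·B
    A ↦ B
    C ↦ BA  (constrained at step 2)

A->B, B->CBB, C->BA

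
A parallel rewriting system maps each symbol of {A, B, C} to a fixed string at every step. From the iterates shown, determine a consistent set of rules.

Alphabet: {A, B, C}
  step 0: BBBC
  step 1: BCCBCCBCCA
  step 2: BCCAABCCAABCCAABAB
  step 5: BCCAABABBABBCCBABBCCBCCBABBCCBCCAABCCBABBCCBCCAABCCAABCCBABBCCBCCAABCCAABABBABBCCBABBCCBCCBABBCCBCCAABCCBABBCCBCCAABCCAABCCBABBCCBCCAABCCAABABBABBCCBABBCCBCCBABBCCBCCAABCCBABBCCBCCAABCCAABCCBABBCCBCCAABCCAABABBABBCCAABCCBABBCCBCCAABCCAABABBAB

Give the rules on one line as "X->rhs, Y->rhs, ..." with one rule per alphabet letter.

A->BAB, B->BCC, C->A

  step 1 ⇒ step 2: BCCBCCBCCA ⇒ BCC·A·A·BCC·A·A·BCC·A·A·BAB
    A ↦ BAB
    B ↦ BCC
    C ↦ A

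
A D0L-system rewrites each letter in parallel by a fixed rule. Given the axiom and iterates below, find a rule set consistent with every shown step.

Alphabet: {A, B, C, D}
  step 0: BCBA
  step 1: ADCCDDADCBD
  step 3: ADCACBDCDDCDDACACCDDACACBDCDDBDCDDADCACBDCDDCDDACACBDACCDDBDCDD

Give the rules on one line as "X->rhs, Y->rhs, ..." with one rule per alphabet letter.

  step 0 ⇒ step 1: BCBA ⇒ ADC·CDD·ADC·BD
    A ↦ BD
    B ↦ ADC
    C ↦ CDD
    D ↦ AC  (constrained at step 1)

A->BD, B->ADC, C->CDD, D->AC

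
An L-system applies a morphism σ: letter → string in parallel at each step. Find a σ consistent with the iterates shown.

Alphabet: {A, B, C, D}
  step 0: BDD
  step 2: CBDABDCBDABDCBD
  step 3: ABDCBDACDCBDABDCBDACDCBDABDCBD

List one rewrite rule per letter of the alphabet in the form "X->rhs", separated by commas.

  step 2 ⇒ step 3: CBDABDCBDABDCBD ⇒ AB·D·CBD·AC·D·CBD·AB·D·CBD·AC·D·CBD·AB·D·CBD
    A ↦ AC
    B ↦ D
    C ↦ AB
    D ↦ CBD

A->AC, B->D, C->AB, D->CBD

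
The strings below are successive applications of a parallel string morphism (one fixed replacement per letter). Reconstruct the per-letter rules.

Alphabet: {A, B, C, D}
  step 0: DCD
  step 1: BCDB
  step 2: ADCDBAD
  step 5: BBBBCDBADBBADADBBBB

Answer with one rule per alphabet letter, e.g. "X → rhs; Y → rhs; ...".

A->B, B->AD, C->CD, D->B

  step 1 ⇒ step 2: BCDB ⇒ AD·CD·B·AD
    B ↦ AD
    C ↦ CD
    D ↦ B
    A ↦ B  (constrained at step 2)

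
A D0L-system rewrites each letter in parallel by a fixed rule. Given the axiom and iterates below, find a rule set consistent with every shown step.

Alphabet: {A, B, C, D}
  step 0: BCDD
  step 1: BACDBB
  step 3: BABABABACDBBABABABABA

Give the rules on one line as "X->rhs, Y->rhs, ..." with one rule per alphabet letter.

A->BA, B->BA, C->CD, D->B

  step 0 ⇒ step 1: BCDD ⇒ BA·CD·B·B
    B ↦ BA
    C ↦ CD
    D ↦ B
    A ↦ BA  (constrained at step 1)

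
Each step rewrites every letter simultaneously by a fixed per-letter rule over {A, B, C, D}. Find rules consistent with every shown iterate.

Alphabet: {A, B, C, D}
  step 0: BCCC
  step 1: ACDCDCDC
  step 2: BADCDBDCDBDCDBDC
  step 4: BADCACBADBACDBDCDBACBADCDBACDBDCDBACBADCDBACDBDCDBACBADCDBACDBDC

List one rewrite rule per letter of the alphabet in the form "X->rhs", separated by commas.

  step 1 ⇒ step 2: ACDCDCDC ⇒ BA·DC·DB·DC·DB·DC·DB·DC
    A ↦ BA
    C ↦ DC
    D ↦ DB
  step 0 ⇒ step 1: BCCC ⇒ AC·DC·DC·DC
    B ↦ AC

A->BA, B->AC, C->DC, D->DB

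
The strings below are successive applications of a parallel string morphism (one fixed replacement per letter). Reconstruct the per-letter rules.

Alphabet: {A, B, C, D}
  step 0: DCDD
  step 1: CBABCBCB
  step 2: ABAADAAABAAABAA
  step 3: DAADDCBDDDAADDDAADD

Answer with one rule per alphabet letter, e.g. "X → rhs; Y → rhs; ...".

A->D, B->AA, C->AB, D->CB

  step 2 ⇒ step 3: ABAADAAABAAABAA ⇒ D·AA·D·D·CB·D·D·D·AA·D·D·D·AA·D·D
    A ↦ D
    B ↦ AA
    D ↦ CB
  step 0 ⇒ step 1: DCDD ⇒ CB·AB·CB·CB
    C ↦ AB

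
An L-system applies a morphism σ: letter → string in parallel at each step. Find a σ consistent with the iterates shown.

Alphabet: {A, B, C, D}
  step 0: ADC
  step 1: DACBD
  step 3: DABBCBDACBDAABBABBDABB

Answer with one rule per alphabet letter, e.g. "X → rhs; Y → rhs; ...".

  step 0 ⇒ step 1: ADC ⇒ DA·CB·D
    A ↦ DA
    C ↦ D
    D ↦ CB
    B ↦ ABB  (constrained at step 1)

A->DA, B->ABB, C->D, D->CB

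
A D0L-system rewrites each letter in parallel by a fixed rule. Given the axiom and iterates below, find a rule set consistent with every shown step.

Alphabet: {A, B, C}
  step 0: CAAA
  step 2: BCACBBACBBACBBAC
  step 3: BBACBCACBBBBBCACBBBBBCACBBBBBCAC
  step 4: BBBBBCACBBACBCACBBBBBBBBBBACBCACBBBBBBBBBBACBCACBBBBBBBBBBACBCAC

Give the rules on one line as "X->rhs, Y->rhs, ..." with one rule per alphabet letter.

A->BC, B->BB, C->AC

  step 3 ⇒ step 4: BBACBCACBBBBBCACBBBBBCACBBBBBCAC ⇒ BB·BB·BC·AC·BB·AC·BC·AC·BB·BB·BB·BB·BB·AC·BC·AC·BB·BB·BB·BB·BB·AC·BC·AC·BB·BB·BB·BB·BB·AC·BC·AC
    A ↦ BC
    B ↦ BB
    C ↦ AC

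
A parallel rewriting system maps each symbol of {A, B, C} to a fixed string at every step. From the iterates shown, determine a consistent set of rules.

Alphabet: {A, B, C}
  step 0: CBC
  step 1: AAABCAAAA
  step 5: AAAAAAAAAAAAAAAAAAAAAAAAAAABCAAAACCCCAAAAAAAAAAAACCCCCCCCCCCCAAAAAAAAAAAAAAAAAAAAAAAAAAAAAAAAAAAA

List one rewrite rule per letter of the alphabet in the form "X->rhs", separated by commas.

A->C, B->BCA, C->AAA

  step 0 ⇒ step 1: CBC ⇒ AAA·BCA·AAA
    B ↦ BCA
    C ↦ AAA
    A ↦ C  (constrained at step 1)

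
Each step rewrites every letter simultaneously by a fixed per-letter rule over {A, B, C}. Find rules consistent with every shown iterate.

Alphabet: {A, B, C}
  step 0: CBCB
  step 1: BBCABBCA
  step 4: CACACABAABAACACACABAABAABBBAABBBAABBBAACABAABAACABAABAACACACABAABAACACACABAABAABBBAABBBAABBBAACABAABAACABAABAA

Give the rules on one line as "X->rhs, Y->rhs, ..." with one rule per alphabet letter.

  step 0 ⇒ step 1: CBCB ⇒ BB·CA·BB·CA
    B ↦ CA
    C ↦ BB
    A ↦ BAA  (constrained at step 1)

A->BAA, B->CA, C->BB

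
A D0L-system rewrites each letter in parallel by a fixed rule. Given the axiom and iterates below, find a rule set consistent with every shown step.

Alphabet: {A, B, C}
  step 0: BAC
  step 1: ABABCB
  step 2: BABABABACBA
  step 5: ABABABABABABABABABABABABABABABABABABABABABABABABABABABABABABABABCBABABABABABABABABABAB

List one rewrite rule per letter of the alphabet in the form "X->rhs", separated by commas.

A->BAB, B->A, C->CB

  step 1 ⇒ step 2: ABABCB ⇒ BAB·A·BAB·A·CB·A
    A ↦ BAB
    B ↦ A
    C ↦ CB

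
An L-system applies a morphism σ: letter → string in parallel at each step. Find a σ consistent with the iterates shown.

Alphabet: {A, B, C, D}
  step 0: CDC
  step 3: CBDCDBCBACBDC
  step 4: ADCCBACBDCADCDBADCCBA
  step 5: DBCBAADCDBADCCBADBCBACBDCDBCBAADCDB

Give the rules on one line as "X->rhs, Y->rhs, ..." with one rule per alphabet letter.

  step 4 ⇒ step 5: ADCCBACBDCADCDBADCCBA ⇒ DB·CB·A·A·DC·DB·A·DC·CB·A·DB·CB·A·CB·DC·DB·CB·A·A·DC·DB
    A ↦ DB
    B ↦ DC
    C ↦ A
    D ↦ CB

A->DB, B->DC, C->A, D->CB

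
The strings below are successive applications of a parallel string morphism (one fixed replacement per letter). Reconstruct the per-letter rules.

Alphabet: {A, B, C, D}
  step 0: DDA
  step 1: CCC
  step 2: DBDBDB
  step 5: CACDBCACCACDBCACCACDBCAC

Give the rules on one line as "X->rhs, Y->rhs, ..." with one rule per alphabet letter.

A->C, B->AC, C->DB, D->C

  step 1 ⇒ step 2: CCC ⇒ DB·DB·DB
    C ↦ DB
  step 0 ⇒ step 1: DDA ⇒ C·C·C
    A ↦ C
    B ↦ AC  (constrained at step 2)
  step 0 ⇒ step 1: DDA ⇒ C·C·C
    D ↦ C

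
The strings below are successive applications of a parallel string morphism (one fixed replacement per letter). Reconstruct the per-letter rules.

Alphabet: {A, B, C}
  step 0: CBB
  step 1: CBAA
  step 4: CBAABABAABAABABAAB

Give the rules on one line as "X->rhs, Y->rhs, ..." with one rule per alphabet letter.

A->AB, B->A, C->CB

  step 0 ⇒ step 1: CBB ⇒ CB·A·A
    B ↦ A
    C ↦ CB
    A ↦ AB  (constrained at step 1)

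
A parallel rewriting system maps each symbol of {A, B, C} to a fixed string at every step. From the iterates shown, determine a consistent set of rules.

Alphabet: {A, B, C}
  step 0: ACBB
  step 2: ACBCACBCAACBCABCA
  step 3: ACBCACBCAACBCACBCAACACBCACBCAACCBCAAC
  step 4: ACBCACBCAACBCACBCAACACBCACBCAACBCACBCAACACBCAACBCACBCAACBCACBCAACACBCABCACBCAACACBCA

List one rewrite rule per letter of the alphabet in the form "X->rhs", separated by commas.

A->AC, B->C, C->BCA

  step 3 ⇒ step 4: ACBCACBCAACBCACBCAACACBCACBCAACCBCAAC ⇒ AC·BCA·C·BCA·AC·BCA·C·BCA·AC·AC·BCA·C·BCA·AC·BCA·C·BCA·AC·AC·BCA·AC·BCA·C·BCA·AC·BCA·C·BCA·AC·AC·BCA·BCA·C·BCA·AC·AC·BCA
    A ↦ AC
    B ↦ C
    C ↦ BCA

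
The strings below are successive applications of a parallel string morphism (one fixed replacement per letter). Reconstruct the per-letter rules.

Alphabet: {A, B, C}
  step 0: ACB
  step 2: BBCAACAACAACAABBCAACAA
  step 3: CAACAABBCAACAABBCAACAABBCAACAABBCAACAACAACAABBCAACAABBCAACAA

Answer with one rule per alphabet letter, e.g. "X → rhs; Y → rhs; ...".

A->CAA, B->CAA, C->BB

  step 2 ⇒ step 3: BBCAACAACAACAABBCAACAA ⇒ CAA·CAA·BB·CAA·CAA·BB·CAA·CAA·BB·CAA·CAA·BB·CAA·CAA·CAA·CAA·BB·CAA·CAA·BB·CAA·CAA
    A ↦ CAA
    B ↦ CAA
    C ↦ BB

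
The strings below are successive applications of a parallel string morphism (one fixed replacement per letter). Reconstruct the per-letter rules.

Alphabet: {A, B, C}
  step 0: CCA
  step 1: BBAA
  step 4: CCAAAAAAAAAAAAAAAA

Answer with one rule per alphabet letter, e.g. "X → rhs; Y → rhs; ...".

A->AA, B->C, C->B

  step 0 ⇒ step 1: CCA ⇒ B·B·AA
    A ↦ AA
    C ↦ B
    B ↦ C  (constrained at step 1)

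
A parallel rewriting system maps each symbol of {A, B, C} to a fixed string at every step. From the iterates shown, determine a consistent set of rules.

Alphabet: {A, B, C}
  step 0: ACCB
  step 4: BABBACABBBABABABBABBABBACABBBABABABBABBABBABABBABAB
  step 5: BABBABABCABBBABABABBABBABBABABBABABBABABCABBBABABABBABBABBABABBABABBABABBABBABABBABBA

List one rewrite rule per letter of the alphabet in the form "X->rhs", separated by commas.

  step 4 ⇒ step 5: BABBACABBBABABABBABBABBACABBBABABABBABBABBABABBABAB ⇒ BA·B·BA·BA·B·CAB·B·BA·BA·BA·B·BA·B·BA·B·BA·BA·B·BA·BA·B·BA·BA·B·CAB·B·BA·BA·BA·B·BA·B·BA·B·BA·BA·B·BA·BA·B·BA·BA·B·BA·B·BA·BA·B·BA·B·BA
    A ↦ B
    B ↦ BA
    C ↦ CAB

A->B, B->BA, C->CAB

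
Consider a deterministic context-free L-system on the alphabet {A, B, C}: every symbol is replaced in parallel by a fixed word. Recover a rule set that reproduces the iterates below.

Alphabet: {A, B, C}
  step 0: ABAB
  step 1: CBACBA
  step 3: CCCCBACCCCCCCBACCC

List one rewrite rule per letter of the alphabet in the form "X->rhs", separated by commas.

  step 0 ⇒ step 1: ABAB ⇒ C·BA·C·BA
    A ↦ C
    B ↦ BA
    C ↦ CC  (constrained at step 1)

A->C, B->BA, C->CC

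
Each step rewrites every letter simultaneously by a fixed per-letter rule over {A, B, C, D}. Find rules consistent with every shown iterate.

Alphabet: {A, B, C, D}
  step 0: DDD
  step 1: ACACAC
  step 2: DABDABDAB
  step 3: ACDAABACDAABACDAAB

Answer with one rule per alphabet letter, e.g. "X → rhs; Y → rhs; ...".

  step 2 ⇒ step 3: DABDABDAB ⇒ AC·DA·AB·AC·DA·AB·AC·DA·AB
    A ↦ DA
    B ↦ AB
    D ↦ AC
  step 1 ⇒ step 2: ACACAC ⇒ DA·B·DA·B·DA·B
    C ↦ B

A->DA, B->AB, C->B, D->AC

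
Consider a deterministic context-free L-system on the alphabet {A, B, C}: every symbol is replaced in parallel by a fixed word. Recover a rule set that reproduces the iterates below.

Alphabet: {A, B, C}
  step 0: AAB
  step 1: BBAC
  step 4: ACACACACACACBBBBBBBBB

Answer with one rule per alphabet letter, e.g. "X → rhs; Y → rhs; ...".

A->B, B->AC, C->BB

  step 0 ⇒ step 1: AAB ⇒ B·B·AC
    A ↦ B
    B ↦ AC
    C ↦ BB  (constrained at step 1)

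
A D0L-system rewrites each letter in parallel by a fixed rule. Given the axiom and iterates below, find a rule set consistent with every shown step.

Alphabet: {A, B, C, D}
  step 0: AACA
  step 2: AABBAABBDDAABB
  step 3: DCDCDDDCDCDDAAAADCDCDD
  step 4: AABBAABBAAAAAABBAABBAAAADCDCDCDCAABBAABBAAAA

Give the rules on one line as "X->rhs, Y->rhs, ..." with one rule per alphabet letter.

A->DC, B->D, C->BB, D->AA

  step 3 ⇒ step 4: DCDCDDDCDCDDAAAADCDCDD ⇒ AA·BB·AA·BB·AA·AA·AA·BB·AA·BB·AA·AA·DC·DC·DC·DC·AA·BB·AA·BB·AA·AA
    A ↦ DC
    C ↦ BB
    D ↦ AA
  step 2 ⇒ step 3: AABBAABBDDAABB ⇒ DC·DC·D·D·DC·DC·D·D·AA·AA·DC·DC·D·D
    B ↦ D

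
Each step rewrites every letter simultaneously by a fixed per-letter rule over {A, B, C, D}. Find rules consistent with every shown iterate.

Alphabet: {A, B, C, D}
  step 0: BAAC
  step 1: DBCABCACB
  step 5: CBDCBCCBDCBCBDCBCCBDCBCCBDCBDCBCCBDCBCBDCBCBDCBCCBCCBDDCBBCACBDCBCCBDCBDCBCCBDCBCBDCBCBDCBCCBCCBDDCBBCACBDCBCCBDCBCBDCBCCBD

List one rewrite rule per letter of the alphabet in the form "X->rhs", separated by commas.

A->BCA, B->D, C->CB, D->CBC

  step 0 ⇒ step 1: BAAC ⇒ D·BCA·BCA·CB
    A ↦ BCA
    B ↦ D
    C ↦ CB
    D ↦ CBC  (constrained at step 1)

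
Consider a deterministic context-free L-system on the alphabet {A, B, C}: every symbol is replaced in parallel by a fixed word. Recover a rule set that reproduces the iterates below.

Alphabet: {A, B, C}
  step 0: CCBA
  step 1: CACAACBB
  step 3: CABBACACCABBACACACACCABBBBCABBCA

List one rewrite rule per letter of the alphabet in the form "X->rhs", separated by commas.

  step 0 ⇒ step 1: CCBA ⇒ CA·CA·AC·BB
    A ↦ BB
    B ↦ AC
    C ↦ CA

A->BB, B->AC, C->CA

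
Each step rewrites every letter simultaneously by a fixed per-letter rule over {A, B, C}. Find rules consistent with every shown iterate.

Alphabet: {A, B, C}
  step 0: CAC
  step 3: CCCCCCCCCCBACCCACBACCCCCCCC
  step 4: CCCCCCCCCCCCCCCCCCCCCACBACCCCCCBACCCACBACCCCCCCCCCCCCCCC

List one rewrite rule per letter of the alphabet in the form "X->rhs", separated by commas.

A->BA, B->CAC, C->CC

  step 3 ⇒ step 4: CCCCCCCCCCBACCCACBACCCCCCCC ⇒ CC·CC·CC·CC·CC·CC·CC·CC·CC·CC·CAC·BA·CC·CC·CC·BA·CC·CAC·BA·CC·CC·CC·CC·CC·CC·CC·CC
    A ↦ BA
    B ↦ CAC
    C ↦ CC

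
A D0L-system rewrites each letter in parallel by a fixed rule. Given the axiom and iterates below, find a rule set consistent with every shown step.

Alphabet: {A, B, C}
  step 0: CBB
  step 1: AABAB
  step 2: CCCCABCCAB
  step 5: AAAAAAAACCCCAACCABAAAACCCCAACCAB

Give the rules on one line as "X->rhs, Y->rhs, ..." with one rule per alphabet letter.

A->CC, B->AB, C->A

  step 1 ⇒ step 2: AABAB ⇒ CC·CC·AB·CC·AB
    A ↦ CC
    B ↦ AB
  step 0 ⇒ step 1: CBB ⇒ A·AB·AB
    C ↦ A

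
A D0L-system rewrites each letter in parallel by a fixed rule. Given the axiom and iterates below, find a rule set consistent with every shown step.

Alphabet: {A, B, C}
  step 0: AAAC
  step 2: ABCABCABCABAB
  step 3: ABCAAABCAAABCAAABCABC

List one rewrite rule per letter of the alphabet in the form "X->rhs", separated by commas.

A->AB, B->C, C->AA

  step 2 ⇒ step 3: ABCABCABCABAB ⇒ AB·C·AA·AB·C·AA·AB·C·AA·AB·C·AB·C
    A ↦ AB
    B ↦ C
    C ↦ AA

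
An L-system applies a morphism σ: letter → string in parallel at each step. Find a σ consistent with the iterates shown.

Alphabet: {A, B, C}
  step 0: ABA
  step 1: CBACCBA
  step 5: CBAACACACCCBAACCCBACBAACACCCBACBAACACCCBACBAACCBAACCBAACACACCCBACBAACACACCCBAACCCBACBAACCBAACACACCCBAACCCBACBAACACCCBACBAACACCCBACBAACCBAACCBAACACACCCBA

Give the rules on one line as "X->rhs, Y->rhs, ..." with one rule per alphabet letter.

A->CBA, B->C, C->AC

  step 0 ⇒ step 1: ABA ⇒ CBA·C·CBA
    A ↦ CBA
    B ↦ C
    C ↦ AC  (constrained at step 1)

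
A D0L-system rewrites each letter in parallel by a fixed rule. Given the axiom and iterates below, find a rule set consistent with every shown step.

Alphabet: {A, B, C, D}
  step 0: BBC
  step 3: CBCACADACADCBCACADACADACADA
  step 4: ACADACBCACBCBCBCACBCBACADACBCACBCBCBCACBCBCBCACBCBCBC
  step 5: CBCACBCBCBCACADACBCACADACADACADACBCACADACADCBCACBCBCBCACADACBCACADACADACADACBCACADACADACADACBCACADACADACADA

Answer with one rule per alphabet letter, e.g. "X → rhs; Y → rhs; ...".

  step 4 ⇒ step 5: ACADACBCACBCBCBCACBCBACADACBCACBCBCBCACBCBCBCACBCBCBC ⇒ CBC·A·CBC·B·CBC·A·CAD·A·CBC·A·CAD·A·CAD·A·CAD·A·CBC·A·CAD·A·CAD·CBC·A·CBC·B·CBC·A·CAD·A·CBC·A·CAD·A·CAD·A·CAD·A·CBC·A·CAD·A·CAD·A·CAD·A·CBC·A·CAD·A·CAD·A·CAD·A
    A ↦ CBC
    B ↦ CAD
    C ↦ A
    D ↦ B

A->CBC, B->CAD, C->A, D->B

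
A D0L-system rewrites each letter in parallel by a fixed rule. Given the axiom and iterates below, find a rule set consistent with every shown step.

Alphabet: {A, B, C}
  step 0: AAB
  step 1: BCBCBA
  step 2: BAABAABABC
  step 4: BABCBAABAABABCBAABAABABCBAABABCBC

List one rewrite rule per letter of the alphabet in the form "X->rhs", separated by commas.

A->BC, B->BA, C->A

  step 1 ⇒ step 2: BCBCBA ⇒ BA·A·BA·A·BA·BC
    A ↦ BC
    B ↦ BA
    C ↦ A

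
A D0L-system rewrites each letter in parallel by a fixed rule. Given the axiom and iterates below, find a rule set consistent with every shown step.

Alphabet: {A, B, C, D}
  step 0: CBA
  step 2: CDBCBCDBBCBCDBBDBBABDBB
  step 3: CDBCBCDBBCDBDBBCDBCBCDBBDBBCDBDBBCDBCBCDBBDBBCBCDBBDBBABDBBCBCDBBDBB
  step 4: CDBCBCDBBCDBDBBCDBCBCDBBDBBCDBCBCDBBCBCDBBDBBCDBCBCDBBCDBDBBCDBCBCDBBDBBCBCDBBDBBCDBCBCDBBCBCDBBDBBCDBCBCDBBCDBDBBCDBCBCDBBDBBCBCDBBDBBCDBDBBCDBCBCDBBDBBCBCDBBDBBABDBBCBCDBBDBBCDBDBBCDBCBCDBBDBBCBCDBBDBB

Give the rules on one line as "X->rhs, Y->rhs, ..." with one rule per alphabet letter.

  step 3 ⇒ step 4: CDBCBCDBBCDBDBBCDBCBCDBBDBBCDBDBBCDBCBCDBBDBBCBCDBBDBBABDBBCBCDBBDBB ⇒ CDB·CBC·DBB·CDB·DBB·CDB·CBC·DBB·DBB·CDB·CBC·DBB·CBC·DBB·DBB·CDB·CBC·DBB·CDB·DBB·CDB·CBC·DBB·DBB·CBC·DBB·DBB·CDB·CBC·DBB·CBC·DBB·DBB·CDB·CBC·DBB·CDB·DBB·CDB·CBC·DBB·DBB·CBC·DBB·DBB·CDB·DBB·CDB·CBC·DBB·DBB·CBC·DBB·DBB·AB·DBB·CBC·DBB·DBB·CDB·DBB·CDB·CBC·DBB·DBB·CBC·DBB·DBB
    A ↦ AB
    B ↦ DBB
    C ↦ CDB
    D ↦ CBC

A->AB, B->DBB, C->CDB, D->CBC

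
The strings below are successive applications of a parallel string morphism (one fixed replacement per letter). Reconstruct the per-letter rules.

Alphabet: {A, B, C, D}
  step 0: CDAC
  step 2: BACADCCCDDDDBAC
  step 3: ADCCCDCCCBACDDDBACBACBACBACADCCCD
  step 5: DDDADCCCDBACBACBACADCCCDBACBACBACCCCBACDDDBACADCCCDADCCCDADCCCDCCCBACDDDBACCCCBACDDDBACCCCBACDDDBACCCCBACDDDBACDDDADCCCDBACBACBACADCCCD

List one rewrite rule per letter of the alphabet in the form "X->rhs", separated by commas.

A->CCC, B->AD, C->D, D->BAC

  step 2 ⇒ step 3: BACADCCCDDDDBAC ⇒ AD·CCC·D·CCC·BAC·D·D·D·BAC·BAC·BAC·BAC·AD·CCC·D
    A ↦ CCC
    B ↦ AD
    C ↦ D
    D ↦ BAC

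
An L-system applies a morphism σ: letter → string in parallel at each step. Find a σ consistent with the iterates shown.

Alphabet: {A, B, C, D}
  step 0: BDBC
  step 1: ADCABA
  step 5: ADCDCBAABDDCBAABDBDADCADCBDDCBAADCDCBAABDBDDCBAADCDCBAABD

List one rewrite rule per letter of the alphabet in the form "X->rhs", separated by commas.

A->BD, B->A, C->BA, D->DC

  step 0 ⇒ step 1: BDBC ⇒ A·DC·A·BA
    B ↦ A
    C ↦ BA
    D ↦ DC
    A ↦ BD  (constrained at step 1)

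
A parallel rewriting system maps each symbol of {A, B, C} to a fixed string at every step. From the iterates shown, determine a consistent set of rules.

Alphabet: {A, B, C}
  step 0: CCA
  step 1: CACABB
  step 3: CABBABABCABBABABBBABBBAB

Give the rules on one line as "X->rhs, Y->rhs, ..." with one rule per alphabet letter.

A->BB, B->AB, C->CA

  step 0 ⇒ step 1: CCA ⇒ CA·CA·BB
    A ↦ BB
    C ↦ CA
    B ↦ AB  (constrained at step 1)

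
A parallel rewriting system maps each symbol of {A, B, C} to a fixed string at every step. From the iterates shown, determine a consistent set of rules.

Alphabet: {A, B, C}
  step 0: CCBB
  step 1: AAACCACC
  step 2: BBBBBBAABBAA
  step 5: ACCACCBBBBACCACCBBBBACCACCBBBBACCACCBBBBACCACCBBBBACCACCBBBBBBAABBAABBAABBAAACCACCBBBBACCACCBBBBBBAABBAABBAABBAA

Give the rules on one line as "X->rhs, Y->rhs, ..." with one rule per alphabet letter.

A->BB, B->ACC, C->A

  step 1 ⇒ step 2: AAACCACC ⇒ BB·BB·BB·A·A·BB·A·A
    A ↦ BB
    C ↦ A
  step 0 ⇒ step 1: CCBB ⇒ A·A·ACC·ACC
    B ↦ ACC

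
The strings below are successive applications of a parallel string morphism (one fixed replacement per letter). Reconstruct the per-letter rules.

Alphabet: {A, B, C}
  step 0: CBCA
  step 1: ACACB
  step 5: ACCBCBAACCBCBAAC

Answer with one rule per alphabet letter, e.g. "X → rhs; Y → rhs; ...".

A->CB, B->C, C->A

  step 0 ⇒ step 1: CBCA ⇒ A·C·A·CB
    A ↦ CB
    B ↦ C
    C ↦ A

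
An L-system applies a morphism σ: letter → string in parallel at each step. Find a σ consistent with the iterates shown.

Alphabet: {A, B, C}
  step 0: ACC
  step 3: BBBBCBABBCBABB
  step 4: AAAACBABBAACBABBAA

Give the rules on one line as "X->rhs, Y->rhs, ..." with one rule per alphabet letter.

  step 3 ⇒ step 4: BBBBCBABBCBABB ⇒ A·A·A·A·CB·A·BB·A·A·CB·A·BB·A·A
    A ↦ BB
    B ↦ A
    C ↦ CB

A->BB, B->A, C->CB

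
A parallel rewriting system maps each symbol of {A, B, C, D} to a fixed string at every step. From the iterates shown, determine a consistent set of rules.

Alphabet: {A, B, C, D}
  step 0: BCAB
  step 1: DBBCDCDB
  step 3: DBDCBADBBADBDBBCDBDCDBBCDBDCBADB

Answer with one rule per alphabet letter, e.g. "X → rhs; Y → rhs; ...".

A->DC, B->DB, C->BC, D->BA

  step 0 ⇒ step 1: BCAB ⇒ DB·BC·DC·DB
    A ↦ DC
    B ↦ DB
    C ↦ BC
    D ↦ BA  (constrained at step 1)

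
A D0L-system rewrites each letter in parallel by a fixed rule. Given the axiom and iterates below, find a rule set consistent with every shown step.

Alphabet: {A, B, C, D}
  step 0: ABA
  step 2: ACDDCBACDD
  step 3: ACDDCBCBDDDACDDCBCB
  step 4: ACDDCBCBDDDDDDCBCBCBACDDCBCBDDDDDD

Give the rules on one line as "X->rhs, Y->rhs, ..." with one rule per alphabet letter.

  step 3 ⇒ step 4: ACDDCBCBDDDACDDCBCB ⇒ AC·DD·CB·CB·DD·D·DD·D·CB·CB·CB·AC·DD·CB·CB·DD·D·DD·D
    A ↦ AC
    B ↦ D
    C ↦ DD
    D ↦ CB

A->AC, B->D, C->DD, D->CB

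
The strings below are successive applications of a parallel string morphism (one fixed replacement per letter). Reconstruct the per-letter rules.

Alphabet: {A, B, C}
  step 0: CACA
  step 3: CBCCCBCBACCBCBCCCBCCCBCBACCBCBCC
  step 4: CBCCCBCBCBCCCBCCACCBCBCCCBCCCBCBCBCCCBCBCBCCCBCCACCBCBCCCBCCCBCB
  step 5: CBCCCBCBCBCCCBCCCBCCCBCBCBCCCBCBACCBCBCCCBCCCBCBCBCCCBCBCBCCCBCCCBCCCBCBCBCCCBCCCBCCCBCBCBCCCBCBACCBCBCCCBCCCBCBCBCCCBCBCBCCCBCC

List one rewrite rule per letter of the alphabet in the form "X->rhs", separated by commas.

  step 4 ⇒ step 5: CBCCCBCBCBCCCBCCACCBCBCCCBCCCBCBCBCCCBCBCBCCCBCCACCBCBCCCBCCCBCB ⇒ CB·CC·CB·CB·CB·CC·CB·CC·CB·CC·CB·CB·CB·CC·CB·CB·AC·CB·CB·CC·CB·CC·CB·CB·CB·CC·CB·CB·CB·CC·CB·CC·CB·CC·CB·CB·CB·CC·CB·CC·CB·CC·CB·CB·CB·CC·CB·CB·AC·CB·CB·CC·CB·CC·CB·CB·CB·CC·CB·CB·CB·CC·CB·CC
    A ↦ AC
    B ↦ CC
    C ↦ CB

A->AC, B->CC, C->CB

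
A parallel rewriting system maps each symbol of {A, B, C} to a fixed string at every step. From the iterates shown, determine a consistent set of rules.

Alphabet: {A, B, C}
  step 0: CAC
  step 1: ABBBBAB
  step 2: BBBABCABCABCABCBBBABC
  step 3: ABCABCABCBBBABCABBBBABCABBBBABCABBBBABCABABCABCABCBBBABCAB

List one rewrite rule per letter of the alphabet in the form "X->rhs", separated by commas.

  step 2 ⇒ step 3: BBBABCABCABCABCBBBABC ⇒ ABC·ABC·ABC·BBB·ABC·AB·BBB·ABC·AB·BBB·ABC·AB·BBB·ABC·AB·ABC·ABC·ABC·BBB·ABC·AB
    A ↦ BBB
    B ↦ ABC
    C ↦ AB

A->BBB, B->ABC, C->AB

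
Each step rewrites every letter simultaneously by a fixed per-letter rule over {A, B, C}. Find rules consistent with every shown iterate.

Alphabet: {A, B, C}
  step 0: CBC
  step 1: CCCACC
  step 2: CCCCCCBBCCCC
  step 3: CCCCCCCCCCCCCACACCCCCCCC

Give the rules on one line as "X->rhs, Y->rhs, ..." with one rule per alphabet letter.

  step 2 ⇒ step 3: CCCCCCBBCCCC ⇒ CC·CC·CC·CC·CC·CC·CA·CA·CC·CC·CC·CC
    B ↦ CA
    C ↦ CC
  step 1 ⇒ step 2: CCCACC ⇒ CC·CC·CC·BB·CC·CC
    A ↦ BB

A->BB, B->CA, C->CC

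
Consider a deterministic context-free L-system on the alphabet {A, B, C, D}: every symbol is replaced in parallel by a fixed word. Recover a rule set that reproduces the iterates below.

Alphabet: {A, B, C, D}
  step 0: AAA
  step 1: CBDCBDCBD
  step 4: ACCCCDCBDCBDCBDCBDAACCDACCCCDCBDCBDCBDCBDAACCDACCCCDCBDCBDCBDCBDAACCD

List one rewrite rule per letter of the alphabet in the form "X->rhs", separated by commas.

A->CBD, B->CC, C->A, D->CCD

  step 0 ⇒ step 1: AAA ⇒ CBD·CBD·CBD
    A ↦ CBD
    B ↦ CC  (constrained at step 1)
    C ↦ A  (constrained at step 1)
    D ↦ CCD  (constrained at step 1)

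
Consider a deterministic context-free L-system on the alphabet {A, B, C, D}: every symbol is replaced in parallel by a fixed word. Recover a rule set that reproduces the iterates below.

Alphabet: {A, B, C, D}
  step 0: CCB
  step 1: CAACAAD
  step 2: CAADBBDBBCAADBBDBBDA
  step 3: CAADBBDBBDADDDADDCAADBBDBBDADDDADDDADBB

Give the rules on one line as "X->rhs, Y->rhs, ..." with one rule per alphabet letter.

A->DBB, B->D, C->CAA, D->DA

  step 2 ⇒ step 3: CAADBBDBBCAADBBDBBDA ⇒ CAA·DBB·DBB·DA·D·D·DA·D·D·CAA·DBB·DBB·DA·D·D·DA·D·D·DA·DBB
    A ↦ DBB
    B ↦ D
    C ↦ CAA
    D ↦ DA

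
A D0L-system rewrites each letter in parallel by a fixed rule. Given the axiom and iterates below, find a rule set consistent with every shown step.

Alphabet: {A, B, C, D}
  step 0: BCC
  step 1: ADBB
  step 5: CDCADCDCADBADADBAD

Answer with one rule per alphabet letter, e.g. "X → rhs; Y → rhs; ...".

A->CD, B->AD, C->B, D->C

  step 0 ⇒ step 1: BCC ⇒ AD·B·B
    B ↦ AD
    C ↦ B
    A ↦ CD  (constrained at step 1)
    D ↦ C  (constrained at step 1)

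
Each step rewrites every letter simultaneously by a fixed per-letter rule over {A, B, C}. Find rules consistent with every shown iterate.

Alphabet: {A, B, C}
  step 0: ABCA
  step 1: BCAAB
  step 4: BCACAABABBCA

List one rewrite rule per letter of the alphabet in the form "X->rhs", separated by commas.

  step 0 ⇒ step 1: ABCA ⇒ B·CA·A·B
    A ↦ B
    B ↦ CA
    C ↦ A

A->B, B->CA, C->A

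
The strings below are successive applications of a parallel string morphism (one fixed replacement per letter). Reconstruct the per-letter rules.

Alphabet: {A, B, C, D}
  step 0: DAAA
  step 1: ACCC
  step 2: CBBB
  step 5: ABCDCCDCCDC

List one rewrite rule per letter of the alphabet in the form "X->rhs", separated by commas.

  step 1 ⇒ step 2: ACCC ⇒ C·B·B·B
    A ↦ C
    C ↦ B
    B ↦ DC  (constrained at step 2)
  step 0 ⇒ step 1: DAAA ⇒ A·C·C·C
    D ↦ A

A->C, B->DC, C->B, D->A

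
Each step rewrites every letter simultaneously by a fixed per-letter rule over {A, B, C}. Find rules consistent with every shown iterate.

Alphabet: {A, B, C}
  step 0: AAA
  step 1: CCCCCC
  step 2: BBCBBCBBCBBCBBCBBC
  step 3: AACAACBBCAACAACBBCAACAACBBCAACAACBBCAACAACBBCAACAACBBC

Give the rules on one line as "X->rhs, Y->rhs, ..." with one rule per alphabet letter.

  step 2 ⇒ step 3: BBCBBCBBCBBCBBCBBC ⇒ AAC·AAC·BBC·AAC·AAC·BBC·AAC·AAC·BBC·AAC·AAC·BBC·AAC·AAC·BBC·AAC·AAC·BBC
    B ↦ AAC
    C ↦ BBC
  step 0 ⇒ step 1: AAA ⇒ CC·CC·CC
    A ↦ CC

A->CC, B->AAC, C->BBC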